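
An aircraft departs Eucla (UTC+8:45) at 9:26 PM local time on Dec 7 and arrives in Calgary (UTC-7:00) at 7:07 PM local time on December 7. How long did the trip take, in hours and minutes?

Departure in UTC: 9:26 PM − 8:45 = 12:41 PM on Dec 7.
Arrival in UTC: 7:07 PM + 7:00 = 2:07 AM on Dec 8.
Elapsed = 2:07 AM − 12:41 PM (+1 day) = 13 hours 26 minutes.

13 hours 26 minutes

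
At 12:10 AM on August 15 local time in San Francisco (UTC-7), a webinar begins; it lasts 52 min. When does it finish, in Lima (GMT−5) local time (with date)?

Lima is 2:00 ahead of San Francisco.
After 52 minutes it is 1:02 AM in San Francisco.
Shift by the zone difference: 1:02 AM + 2:00 = 3:02 AM on Aug 15 in Lima.

3:02 AM on August 15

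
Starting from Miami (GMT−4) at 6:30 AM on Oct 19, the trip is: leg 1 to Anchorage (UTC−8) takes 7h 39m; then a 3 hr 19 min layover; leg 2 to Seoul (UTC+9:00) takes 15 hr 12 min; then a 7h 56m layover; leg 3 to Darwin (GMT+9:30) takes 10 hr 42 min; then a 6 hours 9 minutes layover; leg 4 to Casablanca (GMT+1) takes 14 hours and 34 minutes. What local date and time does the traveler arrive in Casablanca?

Convert departure to UTC: 6:30 AM + 4:00 = 10:30 AM UTC on Oct 19.
Add 7 hours 39 minutes leg 1 → 6:09 PM UTC.
Add 3 hours 19 minutes layover in Anchorage → 9:28 PM UTC.
Add 15 hours and 12 minutes leg 2 → 12:40 PM UTC (Oct 20).
Add 7 hours and 56 minutes layover in Seoul → 8:36 PM UTC.
Add 10 hours 42 minutes leg 3 → 7:18 AM UTC (Oct 21).
Add 6 hours 9 minutes layover in Darwin → 1:27 PM UTC.
Add 14 hours 34 minutes leg 4 → 4:01 AM UTC (Oct 22).
Casablanca is UTC+1:00, so local arrival = 4:01 AM + 1:00 = 5:01 AM on Oct 22.

5:01 AM on October 22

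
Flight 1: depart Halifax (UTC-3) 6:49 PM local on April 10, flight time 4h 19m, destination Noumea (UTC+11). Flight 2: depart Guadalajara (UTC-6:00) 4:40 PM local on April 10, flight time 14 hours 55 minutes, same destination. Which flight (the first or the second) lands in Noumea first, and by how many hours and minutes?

Flight 1 in UTC: 6:49 PM + 3:00 = 9:49 PM on Apr 10.
+4 hours 19 minutes → arrive 2:08 AM UTC on Apr 11.
Flight 2 in UTC: 4:40 PM + 6:00 = 10:40 PM on Apr 10.
+14 hours 55 minutes → arrive 1:35 PM UTC on Apr 11.
Flight 1 lands earlier by 11 hours 27 minutes.

the first, by 11 hours 27 minutes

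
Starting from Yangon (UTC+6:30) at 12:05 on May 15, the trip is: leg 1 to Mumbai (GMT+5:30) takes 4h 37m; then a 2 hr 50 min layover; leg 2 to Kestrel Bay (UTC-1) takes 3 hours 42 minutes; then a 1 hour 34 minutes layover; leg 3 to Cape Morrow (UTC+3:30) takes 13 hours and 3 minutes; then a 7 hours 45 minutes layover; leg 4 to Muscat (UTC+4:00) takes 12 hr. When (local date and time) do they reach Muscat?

Convert departure to UTC: 12:05 − 6:30 = 05:35 UTC on May 15.
Add 4 hours 37 minutes leg 1 → 10:12 UTC.
Add 2 hours and 50 minutes layover in Mumbai → 13:02 UTC.
Add 3 hours 42 minutes leg 2 → 16:44 UTC.
Add 1 hour 34 minutes layover in Kestrel Bay → 18:18 UTC.
Add 13 hours and 3 minutes leg 3 → 07:21 UTC (May 16).
Add 7 hours and 45 minutes layover in Cape Morrow → 15:06 UTC.
Add 12 hours leg 4 → 03:06 UTC (May 17).
Muscat is UTC+4:00, so local arrival = 03:06 + 4:00 = 07:06 on May 17.

07:06 on May 17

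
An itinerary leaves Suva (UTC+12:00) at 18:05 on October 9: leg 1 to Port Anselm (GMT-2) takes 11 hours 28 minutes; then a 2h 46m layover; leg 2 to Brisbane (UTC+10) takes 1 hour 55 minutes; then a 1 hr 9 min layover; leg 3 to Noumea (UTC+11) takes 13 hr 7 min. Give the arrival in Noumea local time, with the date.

23:30 on October 10

Convert departure to UTC: 18:05 − 12:00 = 06:05 UTC on Oct 9.
Add 11 hours 28 minutes leg 1 → 17:33 UTC.
Add 2 hours 46 minutes layover in Port Anselm → 20:19 UTC.
Add 1 hour 55 minutes leg 2 → 22:14 UTC.
Add 1 hour and 9 minutes layover in Brisbane → 23:23 UTC.
Add 13 hours 7 minutes leg 3 → 12:30 UTC (Oct 10).
Noumea is UTC+11:00, so local arrival = 12:30 + 11:00 = 23:30 on Oct 10.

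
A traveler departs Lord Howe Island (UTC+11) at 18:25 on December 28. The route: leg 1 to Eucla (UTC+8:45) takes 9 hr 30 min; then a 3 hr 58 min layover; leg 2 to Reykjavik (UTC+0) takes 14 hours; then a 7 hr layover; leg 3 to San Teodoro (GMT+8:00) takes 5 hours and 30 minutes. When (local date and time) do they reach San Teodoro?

07:23 on December 30

Convert departure to UTC: 18:25 − 11:00 = 07:25 UTC on Dec 28.
Add 9 hours and 30 minutes leg 1 → 16:55 UTC.
Add 3 hours 58 minutes layover in Eucla → 20:53 UTC.
Add 14 hours leg 2 → 10:53 UTC (Dec 29).
Add 7 hours layover in Reykjavik → 17:53 UTC.
Add 5 hours and 30 minutes leg 3 → 23:23 UTC.
San Teodoro is UTC+8:00, so local arrival = 23:23 + 8:00 = 07:23 on Dec 30.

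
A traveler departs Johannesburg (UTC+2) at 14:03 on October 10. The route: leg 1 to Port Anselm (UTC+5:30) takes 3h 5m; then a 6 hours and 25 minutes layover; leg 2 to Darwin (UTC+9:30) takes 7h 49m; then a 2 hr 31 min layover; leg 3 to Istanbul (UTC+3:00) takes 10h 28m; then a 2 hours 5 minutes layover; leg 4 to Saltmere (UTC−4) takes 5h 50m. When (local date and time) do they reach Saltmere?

22:16 on October 11

Convert departure to UTC: 14:03 − 2:00 = 12:03 UTC on Oct 10.
Add 3 hours and 5 minutes leg 1 → 15:08 UTC.
Add 6 hours and 25 minutes layover in Port Anselm → 21:33 UTC.
Add 7 hours and 49 minutes leg 2 → 05:22 UTC (Oct 11).
Add 2 hours and 31 minutes layover in Darwin → 07:53 UTC.
Add 10 hours and 28 minutes leg 3 → 18:21 UTC.
Add 2 hours and 5 minutes layover in Istanbul → 20:26 UTC.
Add 5 hours 50 minutes leg 4 → 02:16 UTC (Oct 12).
Saltmere is UTC−4:00, so local arrival = 02:16 − 4:00 = 22:16 on Oct 11.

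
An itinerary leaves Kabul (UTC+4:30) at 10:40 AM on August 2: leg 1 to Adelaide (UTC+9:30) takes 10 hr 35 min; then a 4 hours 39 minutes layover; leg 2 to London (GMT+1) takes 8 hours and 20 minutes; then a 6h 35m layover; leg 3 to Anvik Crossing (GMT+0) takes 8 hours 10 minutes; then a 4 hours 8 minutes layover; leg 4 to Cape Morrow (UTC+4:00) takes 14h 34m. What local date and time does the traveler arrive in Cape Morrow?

7:11 PM on August 4

Convert departure to UTC: 10:40 AM − 4:30 = 6:10 AM UTC on Aug 2.
Add 10 hours 35 minutes leg 1 → 4:45 PM UTC.
Add 4 hours and 39 minutes layover in Adelaide → 9:24 PM UTC.
Add 8 hours 20 minutes leg 2 → 5:44 AM UTC (Aug 3).
Add 6 hours 35 minutes layover in London → 12:19 PM UTC.
Add 8 hours 10 minutes leg 3 → 8:29 PM UTC.
Add 4 hours and 8 minutes layover in Anvik Crossing → 12:37 AM UTC (Aug 4).
Add 14 hours and 34 minutes leg 4 → 3:11 PM UTC.
Cape Morrow is UTC+4:00, so local arrival = 3:11 PM + 4:00 = 7:11 PM on Aug 4.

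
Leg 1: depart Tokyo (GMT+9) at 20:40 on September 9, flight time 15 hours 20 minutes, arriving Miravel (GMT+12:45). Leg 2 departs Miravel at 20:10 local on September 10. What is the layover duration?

4 hours 25 minutes

Convert departure to UTC: 20:40 − 9:00 = 11:40 UTC on Sep 9.
Add 15 hours 20 minutes flight time → 03:00 UTC (Sep 10).
Miravel is UTC+12:45, so local arrival = 03:00 + 12:45 = 15:45 on Sep 10.
Layover = 20:10 − 15:45 = 4 hours 25 minutes.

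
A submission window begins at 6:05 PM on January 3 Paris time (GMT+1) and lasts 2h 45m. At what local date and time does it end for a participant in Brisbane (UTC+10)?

5:50 AM on January 4

Convert start to UTC: 6:05 PM − 1:00 = 5:05 PM UTC on Jan 3.
Add 2 hours 45 minutes duration → 7:50 PM UTC.
Brisbane is UTC+10:00, so local end time = 7:50 PM + 10:00 = 5:50 AM on Jan 4.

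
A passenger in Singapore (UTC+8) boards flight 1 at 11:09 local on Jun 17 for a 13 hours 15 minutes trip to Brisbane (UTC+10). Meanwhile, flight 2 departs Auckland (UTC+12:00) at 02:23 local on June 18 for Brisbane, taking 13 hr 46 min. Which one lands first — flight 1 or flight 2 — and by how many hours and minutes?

the first, by 11 hours 45 minutes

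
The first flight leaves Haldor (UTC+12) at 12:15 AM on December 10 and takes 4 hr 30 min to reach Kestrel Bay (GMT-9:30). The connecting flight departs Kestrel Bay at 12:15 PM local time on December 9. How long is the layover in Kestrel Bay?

Convert departure to UTC: 12:15 AM − 12:00 = 12:15 PM UTC on Dec 9.
Add 4 hours 30 minutes flight time → 4:45 PM UTC.
Kestrel Bay is UTC−9:30, so local arrival = 4:45 PM − 9:30 = 7:15 AM on Dec 9.
Layover = 12:15 PM − 7:15 AM = 5 hours.

5 hours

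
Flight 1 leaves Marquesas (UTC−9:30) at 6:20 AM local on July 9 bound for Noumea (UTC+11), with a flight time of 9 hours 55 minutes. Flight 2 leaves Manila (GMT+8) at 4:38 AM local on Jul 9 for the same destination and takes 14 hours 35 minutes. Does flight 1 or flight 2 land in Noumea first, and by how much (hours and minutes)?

the second, by 14 hours 32 minutes

Flight 1 in UTC: 6:20 AM + 9:30 = 3:50 PM on Jul 9.
+9 hours and 55 minutes → arrive 1:45 AM UTC on Jul 10.
Flight 2 in UTC: 4:38 AM − 8:00 = 8:38 PM on Jul 8.
+14 hours 35 minutes → arrive 11:13 AM UTC on Jul 9.
Flight 2 lands earlier by 14 hours 32 minutes.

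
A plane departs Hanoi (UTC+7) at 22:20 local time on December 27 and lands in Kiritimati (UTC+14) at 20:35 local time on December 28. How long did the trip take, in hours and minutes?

Departure in UTC: 22:20 − 7:00 = 15:20 on Dec 27.
Arrival in UTC: 20:35 − 14:00 = 06:35 on Dec 28.
Elapsed = 06:35 − 15:20 (+1 day) = 15 hours 15 minutes.

15 hours 15 minutes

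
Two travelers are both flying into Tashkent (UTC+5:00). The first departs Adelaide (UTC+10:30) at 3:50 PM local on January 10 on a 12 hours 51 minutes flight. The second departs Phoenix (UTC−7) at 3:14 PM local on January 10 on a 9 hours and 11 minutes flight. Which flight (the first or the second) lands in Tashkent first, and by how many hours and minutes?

Flight 1 in UTC: 3:50 PM − 10:30 = 5:20 AM on Jan 10.
+12 hours 51 minutes → arrive 6:11 PM UTC on Jan 10.
Flight 2 in UTC: 3:14 PM + 7:00 = 10:14 PM on Jan 10.
+9 hours and 11 minutes → arrive 7:25 AM UTC on Jan 11.
Flight 1 lands earlier by 13 hours 14 minutes.

the first, by 13 hours 14 minutes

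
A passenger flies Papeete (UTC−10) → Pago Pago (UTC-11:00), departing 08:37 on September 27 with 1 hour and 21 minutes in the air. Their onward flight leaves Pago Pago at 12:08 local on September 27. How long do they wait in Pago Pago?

3 hours 10 minutes

Convert departure to UTC: 08:37 + 10:00 = 18:37 UTC on Sep 27.
Add 1 hour 21 minutes flight time → 19:58 UTC.
Pago Pago is UTC−11:00, so local arrival = 19:58 − 11:00 = 08:58 on Sep 27.
Layover = 12:08 − 08:58 = 3 hours 10 minutes.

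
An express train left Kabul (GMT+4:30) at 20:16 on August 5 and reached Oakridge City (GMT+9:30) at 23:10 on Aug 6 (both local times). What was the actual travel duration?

Departure in UTC: 20:16 − 4:30 = 15:46 on Aug 5.
Arrival in UTC: 23:10 − 9:30 = 13:40 on Aug 6.
Elapsed = 13:40 − 15:46 (+1 day) = 21 hours 54 minutes.

21 hours 54 minutes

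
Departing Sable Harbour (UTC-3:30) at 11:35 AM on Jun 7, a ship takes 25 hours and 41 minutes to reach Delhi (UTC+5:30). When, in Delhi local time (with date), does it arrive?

Delhi is 9:00 ahead of Sable Harbour.
After 25 hours 41 minutes it is 1:16 PM (Jun 8) in Sable Harbour.
Shift by the zone difference: 1:16 PM + 9:00 = 10:16 PM on Jun 8 in Delhi.

10:16 PM on June 8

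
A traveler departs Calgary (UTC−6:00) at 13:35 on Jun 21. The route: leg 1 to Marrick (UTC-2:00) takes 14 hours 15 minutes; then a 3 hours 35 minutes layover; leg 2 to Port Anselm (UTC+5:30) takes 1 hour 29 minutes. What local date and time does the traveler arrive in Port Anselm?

Convert departure to UTC: 13:35 + 6:00 = 19:35 UTC on Jun 21.
Add 14 hours and 15 minutes leg 1 → 09:50 UTC (Jun 22).
Add 3 hours 35 minutes layover in Marrick → 13:25 UTC.
Add 1 hour 29 minutes leg 2 → 14:54 UTC.
Port Anselm is UTC+5:30, so local arrival = 14:54 + 5:30 = 20:24 on Jun 22.

20:24 on Jun 22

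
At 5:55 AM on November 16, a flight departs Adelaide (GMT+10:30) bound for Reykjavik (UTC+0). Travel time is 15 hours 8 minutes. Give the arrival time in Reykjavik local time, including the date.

10:33 AM on November 16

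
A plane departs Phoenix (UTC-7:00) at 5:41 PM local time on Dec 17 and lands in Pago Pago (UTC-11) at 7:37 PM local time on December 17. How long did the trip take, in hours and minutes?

Pago Pago is 4:00 behind Phoenix.
Clock-face elapsed time (ignoring zones) is 1 hour 56 minutes.
Actual elapsed = 1 hour 56 minutes + 4:00 = 5 hours 56 minutes.

5 hours 56 minutes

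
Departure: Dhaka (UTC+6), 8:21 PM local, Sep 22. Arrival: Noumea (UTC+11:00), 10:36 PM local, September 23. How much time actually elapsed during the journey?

21 hours 15 minutes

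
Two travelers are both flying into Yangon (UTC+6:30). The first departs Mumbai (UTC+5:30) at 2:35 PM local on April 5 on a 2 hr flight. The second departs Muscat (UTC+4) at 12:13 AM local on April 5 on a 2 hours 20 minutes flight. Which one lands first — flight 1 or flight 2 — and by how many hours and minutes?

Flight 1 in UTC: 2:35 PM − 5:30 = 9:05 AM on Apr 5.
+2 hours → arrive 11:05 AM UTC on Apr 5.
Flight 2 in UTC: 12:13 AM − 4:00 = 8:13 PM on Apr 4.
+2 hours 20 minutes → arrive 10:33 PM UTC on Apr 4.
Flight 2 lands earlier by 12 hours 32 minutes.

the second, by 12 hours 32 minutes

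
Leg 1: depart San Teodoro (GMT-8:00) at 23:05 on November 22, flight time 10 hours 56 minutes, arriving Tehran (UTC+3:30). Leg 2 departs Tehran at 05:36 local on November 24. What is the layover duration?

8 hours 5 minutes

Convert departure to UTC: 23:05 + 8:00 = 07:05 UTC on Nov 23.
Add 10 hours and 56 minutes flight time → 18:01 UTC.
Tehran is UTC+3:30, so local arrival = 18:01 + 3:30 = 21:31 on Nov 23.
Layover = 05:36 − 21:31 (+1 day) = 8 hours 5 minutes.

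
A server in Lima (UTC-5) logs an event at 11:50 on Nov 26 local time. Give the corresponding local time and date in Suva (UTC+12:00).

Suva is 17:00 ahead of Lima.
Shift by the zone difference: 11:50 + 17:00 = 04:50 on Nov 27 in Suva.

04:50 on November 27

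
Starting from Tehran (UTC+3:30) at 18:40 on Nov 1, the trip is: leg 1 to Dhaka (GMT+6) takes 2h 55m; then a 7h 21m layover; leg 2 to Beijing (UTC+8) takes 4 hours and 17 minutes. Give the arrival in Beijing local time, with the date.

13:43 on November 2

Convert departure to UTC: 18:40 − 3:30 = 15:10 UTC on Nov 1.
Add 2 hours and 55 minutes leg 1 → 18:05 UTC.
Add 7 hours 21 minutes layover in Dhaka → 01:26 UTC (Nov 2).
Add 4 hours and 17 minutes leg 2 → 05:43 UTC.
Beijing is UTC+8:00, so local arrival = 05:43 + 8:00 = 13:43 on Nov 2.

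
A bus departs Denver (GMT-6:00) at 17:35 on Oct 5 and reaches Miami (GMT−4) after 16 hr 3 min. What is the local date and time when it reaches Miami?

11:38 on October 6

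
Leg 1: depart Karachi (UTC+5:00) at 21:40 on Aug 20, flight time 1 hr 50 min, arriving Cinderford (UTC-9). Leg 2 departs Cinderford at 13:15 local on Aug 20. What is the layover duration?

3 hours 45 minutes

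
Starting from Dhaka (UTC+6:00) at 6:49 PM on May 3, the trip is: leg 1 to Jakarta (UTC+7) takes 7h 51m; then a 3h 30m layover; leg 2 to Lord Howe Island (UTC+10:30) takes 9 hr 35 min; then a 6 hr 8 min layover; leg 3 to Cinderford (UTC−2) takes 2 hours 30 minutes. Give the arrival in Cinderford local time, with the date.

4:23 PM on May 4

Convert departure to UTC: 6:49 PM − 6:00 = 12:49 PM UTC on May 3.
Add 7 hours 51 minutes leg 1 → 8:40 PM UTC.
Add 3 hours 30 minutes layover in Jakarta → 12:10 AM UTC (May 4).
Add 9 hours 35 minutes leg 2 → 9:45 AM UTC.
Add 6 hours and 8 minutes layover in Lord Howe Island → 3:53 PM UTC.
Add 2 hours and 30 minutes leg 3 → 6:23 PM UTC.
Cinderford is UTC−2:00, so local arrival = 6:23 PM − 2:00 = 4:23 PM on May 4.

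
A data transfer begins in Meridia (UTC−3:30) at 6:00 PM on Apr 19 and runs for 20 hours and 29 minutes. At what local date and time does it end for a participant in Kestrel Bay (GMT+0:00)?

Convert start to UTC: 6:00 PM + 3:30 = 9:30 PM UTC on Apr 19.
Add 20 hours and 29 minutes duration → 5:59 PM UTC (Apr 20).
Kestrel Bay is UTC+0, so local end time is the same: 5:59 PM on Apr 20.

5:59 PM on Apr 20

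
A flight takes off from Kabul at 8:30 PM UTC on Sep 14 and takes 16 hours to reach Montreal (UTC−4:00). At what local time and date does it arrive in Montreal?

Departure is given in UTC: 8:30 PM on Sep 14.
Add 16 hours → 12:30 PM UTC (Sep 15).
Montreal is UTC−4:00: 12:30 PM − 4:00 = 8:30 AM on Sep 15.

8:30 AM on Sep 15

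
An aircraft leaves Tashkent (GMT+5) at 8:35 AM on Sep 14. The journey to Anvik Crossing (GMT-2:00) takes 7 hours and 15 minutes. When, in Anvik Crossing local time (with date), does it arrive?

Anvik Crossing is 7:00 behind Tashkent.
After 7 hours 15 minutes it is 3:50 PM in Tashkent.
Shift by the zone difference: 3:50 PM − 7:00 = 8:50 AM on Sep 14 in Anvik Crossing.

8:50 AM on September 14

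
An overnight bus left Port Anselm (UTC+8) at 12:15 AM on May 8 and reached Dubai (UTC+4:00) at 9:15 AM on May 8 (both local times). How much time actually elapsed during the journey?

Dubai is 4:00 behind Port Anselm.
Clock-face elapsed time (ignoring zones) is 9 hours.
Actual elapsed = 9 hours + 4:00 = 13 hours.

13 hours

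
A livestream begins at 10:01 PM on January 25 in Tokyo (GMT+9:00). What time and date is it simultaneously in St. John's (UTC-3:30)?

St. John's is 12:30 behind Tokyo.
Shift by the zone difference: 10:01 PM − 12:30 = 9:31 AM on Jan 25 in St. John's.

9:31 AM on January 25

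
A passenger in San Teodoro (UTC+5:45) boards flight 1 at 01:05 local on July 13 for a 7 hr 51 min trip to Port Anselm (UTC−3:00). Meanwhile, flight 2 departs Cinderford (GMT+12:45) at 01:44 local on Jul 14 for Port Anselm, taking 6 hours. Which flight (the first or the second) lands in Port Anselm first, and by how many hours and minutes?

the first, by 15 hours 48 minutes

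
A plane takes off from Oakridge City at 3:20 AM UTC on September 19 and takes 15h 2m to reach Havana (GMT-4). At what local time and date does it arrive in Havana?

2:22 PM on September 19

Departure is given in UTC: 3:20 AM on Sep 19.
Add 15 hours 2 minutes → 6:22 PM UTC.
Havana is UTC−4:00: 6:22 PM − 4:00 = 2:22 PM on Sep 19.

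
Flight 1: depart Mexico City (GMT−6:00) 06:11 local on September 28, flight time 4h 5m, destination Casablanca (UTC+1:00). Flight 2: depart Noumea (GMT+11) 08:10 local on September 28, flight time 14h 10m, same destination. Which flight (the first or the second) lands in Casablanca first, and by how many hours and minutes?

the second, by 4 hours 56 minutes

Flight 1 in UTC: 06:11 + 6:00 = 12:11 on Sep 28.
+4 hours and 5 minutes → arrive 16:16 UTC on Sep 28.
Flight 2 in UTC: 08:10 − 11:00 = 21:10 on Sep 27.
+14 hours and 10 minutes → arrive 11:20 UTC on Sep 28.
Flight 2 lands earlier by 4 hours 56 minutes.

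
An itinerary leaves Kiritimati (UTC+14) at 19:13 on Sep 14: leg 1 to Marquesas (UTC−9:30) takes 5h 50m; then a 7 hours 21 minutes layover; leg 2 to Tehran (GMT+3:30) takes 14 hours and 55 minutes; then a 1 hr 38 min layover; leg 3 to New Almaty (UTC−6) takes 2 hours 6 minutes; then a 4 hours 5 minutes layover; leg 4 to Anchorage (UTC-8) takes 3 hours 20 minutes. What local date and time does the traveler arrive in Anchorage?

12:28 on September 15

Convert departure to UTC: 19:13 − 14:00 = 05:13 UTC on Sep 14.
Add 5 hours and 50 minutes leg 1 → 11:03 UTC.
Add 7 hours 21 minutes layover in Marquesas → 18:24 UTC.
Add 14 hours and 55 minutes leg 2 → 09:19 UTC (Sep 15).
Add 1 hour 38 minutes layover in Tehran → 10:57 UTC.
Add 2 hours and 6 minutes leg 3 → 13:03 UTC.
Add 4 hours and 5 minutes layover in New Almaty → 17:08 UTC.
Add 3 hours 20 minutes leg 4 → 20:28 UTC.
Anchorage is UTC−8:00, so local arrival = 20:28 − 8:00 = 12:28 on Sep 15.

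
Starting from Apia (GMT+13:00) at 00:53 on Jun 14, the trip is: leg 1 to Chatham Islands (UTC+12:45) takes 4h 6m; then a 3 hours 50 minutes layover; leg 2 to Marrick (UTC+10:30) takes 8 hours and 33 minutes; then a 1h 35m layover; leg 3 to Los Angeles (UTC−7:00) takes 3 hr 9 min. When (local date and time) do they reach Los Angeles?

Convert departure to UTC: 00:53 − 13:00 = 11:53 UTC on Jun 13.
Add 4 hours 6 minutes leg 1 → 15:59 UTC.
Add 3 hours and 50 minutes layover in Chatham Islands → 19:49 UTC.
Add 8 hours 33 minutes leg 2 → 04:22 UTC (Jun 14).
Add 1 hour and 35 minutes layover in Marrick → 05:57 UTC.
Add 3 hours and 9 minutes leg 3 → 09:06 UTC.
Los Angeles is UTC−7:00, so local arrival = 09:06 − 7:00 = 02:06 on Jun 14.

02:06 on June 14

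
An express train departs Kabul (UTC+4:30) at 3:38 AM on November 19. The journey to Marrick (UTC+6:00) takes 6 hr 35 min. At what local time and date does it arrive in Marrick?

Convert departure to UTC: 3:38 AM − 4:30 = 11:08 PM UTC on Nov 18.
Add 6 hours and 35 minutes travel time → 5:43 AM UTC (Nov 19).
Marrick is UTC+6:00, so local arrival = 5:43 AM + 6:00 = 11:43 AM on Nov 19.

11:43 AM on November 19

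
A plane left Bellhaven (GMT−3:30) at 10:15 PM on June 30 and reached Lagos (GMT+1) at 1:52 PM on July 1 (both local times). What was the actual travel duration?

11 hours 7 minutes

Departure in UTC: 10:15 PM + 3:30 = 1:45 AM on Jul 1.
Arrival in UTC: 1:52 PM − 1:00 = 12:52 PM on Jul 1.
Elapsed = 12:52 PM − 1:45 AM = 11 hours 7 minutes.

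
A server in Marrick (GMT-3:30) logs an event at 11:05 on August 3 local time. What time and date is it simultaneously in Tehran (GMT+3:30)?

18:05 on August 3

In UTC: 11:05 + 3:30 = 14:35 on Aug 3.
Tehran is UTC+3:30: 14:35 + 3:30 = 18:05 on Aug 3.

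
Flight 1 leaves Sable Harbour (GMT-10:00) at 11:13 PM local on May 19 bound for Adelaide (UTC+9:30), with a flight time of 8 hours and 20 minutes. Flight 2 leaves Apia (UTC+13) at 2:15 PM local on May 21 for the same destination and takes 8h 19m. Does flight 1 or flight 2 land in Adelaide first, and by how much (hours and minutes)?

the first, by 16 hours 1 minute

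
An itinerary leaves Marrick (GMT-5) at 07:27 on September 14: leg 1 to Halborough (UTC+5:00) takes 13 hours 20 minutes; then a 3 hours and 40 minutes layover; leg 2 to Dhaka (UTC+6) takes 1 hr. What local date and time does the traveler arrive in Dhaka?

12:27 on September 15

Convert departure to UTC: 07:27 + 5:00 = 12:27 UTC on Sep 14.
Add 13 hours and 20 minutes leg 1 → 01:47 UTC (Sep 15).
Add 3 hours and 40 minutes layover in Halborough → 05:27 UTC.
Add 1 hour leg 2 → 06:27 UTC.
Dhaka is UTC+6:00, so local arrival = 06:27 + 6:00 = 12:27 on Sep 15.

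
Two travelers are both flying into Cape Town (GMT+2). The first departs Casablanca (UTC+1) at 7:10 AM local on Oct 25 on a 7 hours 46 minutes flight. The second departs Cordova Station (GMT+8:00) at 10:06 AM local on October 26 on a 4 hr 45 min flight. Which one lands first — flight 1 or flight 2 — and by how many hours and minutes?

Flight 1 in UTC: 7:10 AM − 1:00 = 6:10 AM on Oct 25.
+7 hours 46 minutes → arrive 1:56 PM UTC on Oct 25.
Flight 2 in UTC: 10:06 AM − 8:00 = 2:06 AM on Oct 26.
+4 hours and 45 minutes → arrive 6:51 AM UTC on Oct 26.
Flight 1 lands earlier by 16 hours 55 minutes.

the first, by 16 hours 55 minutes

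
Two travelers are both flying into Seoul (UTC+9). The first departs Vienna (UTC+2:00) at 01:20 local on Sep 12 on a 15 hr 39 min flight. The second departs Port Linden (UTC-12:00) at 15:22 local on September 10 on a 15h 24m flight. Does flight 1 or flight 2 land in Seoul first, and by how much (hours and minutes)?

Flight 1 in UTC: 01:20 − 2:00 = 23:20 on Sep 11.
+15 hours 39 minutes → arrive 14:59 UTC on Sep 12.
Flight 2 in UTC: 15:22 + 12:00 = 03:22 on Sep 11.
+15 hours and 24 minutes → arrive 18:46 UTC on Sep 11.
Flight 2 lands earlier by 20 hours 13 minutes.

the second, by 20 hours 13 minutes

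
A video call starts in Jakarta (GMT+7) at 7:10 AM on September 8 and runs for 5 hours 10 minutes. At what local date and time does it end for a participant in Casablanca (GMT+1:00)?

6:20 AM on September 8

Convert start to UTC: 7:10 AM − 7:00 = 12:10 AM UTC on Sep 8.
Add 5 hours and 10 minutes duration → 5:20 AM UTC.
Casablanca is UTC+1:00, so local end time = 5:20 AM + 1:00 = 6:20 AM on Sep 8.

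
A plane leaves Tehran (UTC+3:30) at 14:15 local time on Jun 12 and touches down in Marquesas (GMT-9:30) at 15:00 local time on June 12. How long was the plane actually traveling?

13 hours 45 minutes

Departure in UTC: 14:15 − 3:30 = 10:45 on Jun 12.
Arrival in UTC: 15:00 + 9:30 = 00:30 on Jun 13.
Elapsed = 00:30 − 10:45 (+1 day) = 13 hours 45 minutes.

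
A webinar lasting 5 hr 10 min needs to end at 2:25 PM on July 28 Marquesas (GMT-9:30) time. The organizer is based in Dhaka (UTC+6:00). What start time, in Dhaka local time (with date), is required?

12:45 AM on July 29

Target end time in UTC: 2:25 PM + 9:30 = 11:55 PM on Jul 28.
Subtract 5 hours 10 minutes → start 6:45 PM UTC on Jul 28.
Dhaka is UTC+6:00: 6:45 PM + 6:00 = 12:45 AM on Jul 29.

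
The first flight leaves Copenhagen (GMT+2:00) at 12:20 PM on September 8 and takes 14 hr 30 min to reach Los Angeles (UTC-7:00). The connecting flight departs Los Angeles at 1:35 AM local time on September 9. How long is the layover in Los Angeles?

7 hours 45 minutes

Convert departure to UTC: 12:20 PM − 2:00 = 10:20 AM UTC on Sep 8.
Add 14 hours 30 minutes flight time → 12:50 AM UTC (Sep 9).
Los Angeles is UTC−7:00, so local arrival = 12:50 AM − 7:00 = 5:50 PM on Sep 8.
Layover = 1:35 AM − 5:50 PM (+1 day) = 7 hours 45 minutes.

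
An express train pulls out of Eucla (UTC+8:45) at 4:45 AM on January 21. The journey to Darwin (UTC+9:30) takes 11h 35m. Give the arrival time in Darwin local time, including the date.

Darwin is 0:45 ahead of Eucla.
After 11 hours and 35 minutes it is 4:20 PM in Eucla.
Shift by the zone difference: 4:20 PM + 0:45 = 5:05 PM on Jan 21 in Darwin.

5:05 PM on January 21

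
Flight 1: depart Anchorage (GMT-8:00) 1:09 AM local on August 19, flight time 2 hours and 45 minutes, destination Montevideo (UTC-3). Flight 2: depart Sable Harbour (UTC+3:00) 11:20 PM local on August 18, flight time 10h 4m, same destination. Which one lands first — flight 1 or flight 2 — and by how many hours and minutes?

the second, by 5 hours 30 minutes

Flight 1 in UTC: 1:09 AM + 8:00 = 9:09 AM on Aug 19.
+2 hours 45 minutes → arrive 11:54 AM UTC on Aug 19.
Flight 2 in UTC: 11:20 PM − 3:00 = 8:20 PM on Aug 18.
+10 hours and 4 minutes → arrive 6:24 AM UTC on Aug 19.
Flight 2 lands earlier by 5 hours 30 minutes.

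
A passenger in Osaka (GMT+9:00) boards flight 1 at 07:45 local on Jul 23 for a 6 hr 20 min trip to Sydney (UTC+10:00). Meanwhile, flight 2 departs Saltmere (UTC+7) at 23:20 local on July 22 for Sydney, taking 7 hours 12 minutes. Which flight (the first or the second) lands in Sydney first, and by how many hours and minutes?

Flight 1 in UTC: 07:45 − 9:00 = 22:45 on Jul 22.
+6 hours 20 minutes → arrive 05:05 UTC on Jul 23.
Flight 2 in UTC: 23:20 − 7:00 = 16:20 on Jul 22.
+7 hours and 12 minutes → arrive 23:32 UTC on Jul 22.
Flight 2 lands earlier by 5 hours 33 minutes.

the second, by 5 hours 33 minutes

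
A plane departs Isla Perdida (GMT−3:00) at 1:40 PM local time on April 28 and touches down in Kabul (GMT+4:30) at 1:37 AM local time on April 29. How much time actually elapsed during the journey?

4 hours 27 minutes

Departure in UTC: 1:40 PM + 3:00 = 4:40 PM on Apr 28.
Arrival in UTC: 1:37 AM − 4:30 = 9:07 PM on Apr 28.
Elapsed = 9:07 PM − 4:40 PM = 4 hours 27 minutes.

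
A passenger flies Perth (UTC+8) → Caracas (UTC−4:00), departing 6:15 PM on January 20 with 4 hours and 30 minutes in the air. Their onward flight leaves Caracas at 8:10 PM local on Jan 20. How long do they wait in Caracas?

Convert departure to UTC: 6:15 PM − 8:00 = 10:15 AM UTC on Jan 20.
Add 4 hours 30 minutes flight time → 2:45 PM UTC.
Caracas is UTC−4:00, so local arrival = 2:45 PM − 4:00 = 10:45 AM on Jan 20.
Layover = 8:10 PM − 10:45 AM = 9 hours 25 minutes.

9 hours 25 minutes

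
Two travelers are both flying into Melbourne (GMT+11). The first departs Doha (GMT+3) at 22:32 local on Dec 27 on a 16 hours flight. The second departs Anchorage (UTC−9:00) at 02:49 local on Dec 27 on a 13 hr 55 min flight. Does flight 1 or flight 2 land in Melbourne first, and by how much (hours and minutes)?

the second, by 9 hours 48 minutes

Flight 1 in UTC: 22:32 − 3:00 = 19:32 on Dec 27.
+16 hours → arrive 11:32 UTC on Dec 28.
Flight 2 in UTC: 02:49 + 9:00 = 11:49 on Dec 27.
+13 hours 55 minutes → arrive 01:44 UTC on Dec 28.
Flight 2 lands earlier by 9 hours 48 minutes.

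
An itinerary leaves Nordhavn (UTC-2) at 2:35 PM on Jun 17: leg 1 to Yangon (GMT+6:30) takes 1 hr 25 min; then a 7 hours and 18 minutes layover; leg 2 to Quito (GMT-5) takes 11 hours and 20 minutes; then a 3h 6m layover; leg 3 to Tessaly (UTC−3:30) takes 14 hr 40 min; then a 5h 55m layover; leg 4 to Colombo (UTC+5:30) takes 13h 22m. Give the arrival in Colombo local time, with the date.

7:11 AM on June 20

Convert departure to UTC: 2:35 PM + 2:00 = 4:35 PM UTC on Jun 17.
Add 1 hour and 25 minutes leg 1 → 6:00 PM UTC.
Add 7 hours 18 minutes layover in Yangon → 1:18 AM UTC (Jun 18).
Add 11 hours 20 minutes leg 2 → 12:38 PM UTC.
Add 3 hours 6 minutes layover in Quito → 3:44 PM UTC.
Add 14 hours and 40 minutes leg 3 → 6:24 AM UTC (Jun 19).
Add 5 hours and 55 minutes layover in Tessaly → 12:19 PM UTC.
Add 13 hours and 22 minutes leg 4 → 1:41 AM UTC (Jun 20).
Colombo is UTC+5:30, so local arrival = 1:41 AM + 5:30 = 7:11 AM on Jun 20.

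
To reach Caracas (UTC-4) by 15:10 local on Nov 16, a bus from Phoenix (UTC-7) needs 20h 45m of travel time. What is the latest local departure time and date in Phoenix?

Target arrival in UTC: 15:10 + 4:00 = 19:10 on Nov 16.
Subtract 20 hours 45 minutes → departure 22:25 UTC on Nov 15.
Phoenix is UTC−7:00: 22:25 − 7:00 = 15:25 on Nov 15.

15:25 on Nov 15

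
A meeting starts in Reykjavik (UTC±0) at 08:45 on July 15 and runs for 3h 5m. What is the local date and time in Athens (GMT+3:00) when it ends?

14:50 on July 15

Reykjavik is at UTC+0, so start is already 08:45 UTC on Jul 15.
Add 3 hours 5 minutes duration → 11:50 UTC.
Athens is UTC+3:00, so local end time = 11:50 + 3:00 = 14:50 on Jul 15.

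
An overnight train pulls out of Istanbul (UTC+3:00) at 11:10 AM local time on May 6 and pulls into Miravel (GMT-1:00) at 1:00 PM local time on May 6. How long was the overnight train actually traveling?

Miravel is 4:00 behind Istanbul.
Clock-face elapsed time (ignoring zones) is 1 hour 50 minutes.
Actual elapsed = 1 hour 50 minutes + 4:00 = 5 hours 50 minutes.

5 hours 50 minutes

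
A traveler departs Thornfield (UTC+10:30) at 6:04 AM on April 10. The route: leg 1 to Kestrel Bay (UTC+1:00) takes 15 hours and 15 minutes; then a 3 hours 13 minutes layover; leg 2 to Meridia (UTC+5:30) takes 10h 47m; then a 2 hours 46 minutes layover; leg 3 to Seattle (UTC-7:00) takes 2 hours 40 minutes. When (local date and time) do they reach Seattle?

Convert departure to UTC: 6:04 AM − 10:30 = 7:34 PM UTC on Apr 9.
Add 15 hours 15 minutes leg 1 → 10:49 AM UTC (Apr 10).
Add 3 hours and 13 minutes layover in Kestrel Bay → 2:02 PM UTC.
Add 10 hours 47 minutes leg 2 → 12:49 AM UTC (Apr 11).
Add 2 hours and 46 minutes layover in Meridia → 3:35 AM UTC.
Add 2 hours 40 minutes leg 3 → 6:15 AM UTC.
Seattle is UTC−7:00, so local arrival = 6:15 AM − 7:00 = 11:15 PM on Apr 10.

11:15 PM on April 10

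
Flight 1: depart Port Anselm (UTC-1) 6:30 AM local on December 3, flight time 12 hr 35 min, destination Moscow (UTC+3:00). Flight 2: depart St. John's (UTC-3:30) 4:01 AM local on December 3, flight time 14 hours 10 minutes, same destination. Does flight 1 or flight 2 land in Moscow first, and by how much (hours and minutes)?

Flight 1 in UTC: 6:30 AM + 1:00 = 7:30 AM on Dec 3.
+12 hours 35 minutes → arrive 8:05 PM UTC on Dec 3.
Flight 2 in UTC: 4:01 AM + 3:30 = 7:31 AM on Dec 3.
+14 hours 10 minutes → arrive 9:41 PM UTC on Dec 3.
Flight 1 lands earlier by 1 hour 36 minutes.

the first, by 1 hour 36 minutes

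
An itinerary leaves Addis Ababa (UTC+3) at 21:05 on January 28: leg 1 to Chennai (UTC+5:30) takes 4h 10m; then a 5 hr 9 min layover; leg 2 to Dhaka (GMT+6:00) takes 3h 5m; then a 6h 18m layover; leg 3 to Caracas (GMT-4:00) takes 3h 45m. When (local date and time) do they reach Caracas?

Convert departure to UTC: 21:05 − 3:00 = 18:05 UTC on Jan 28.
Add 4 hours and 10 minutes leg 1 → 22:15 UTC.
Add 5 hours and 9 minutes layover in Chennai → 03:24 UTC (Jan 29).
Add 3 hours 5 minutes leg 2 → 06:29 UTC.
Add 6 hours 18 minutes layover in Dhaka → 12:47 UTC.
Add 3 hours 45 minutes leg 3 → 16:32 UTC.
Caracas is UTC−4:00, so local arrival = 16:32 − 4:00 = 12:32 on Jan 29.

12:32 on Jan 29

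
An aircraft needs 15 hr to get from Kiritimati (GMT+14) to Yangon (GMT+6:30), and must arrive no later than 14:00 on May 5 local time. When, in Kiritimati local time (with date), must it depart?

Target arrival in UTC: 14:00 − 6:30 = 07:30 on May 5.
Subtract 15 hours → departure 16:30 UTC on May 4.
Kiritimati is UTC+14:00: 16:30 + 14:00 = 06:30 on May 5.

06:30 on May 5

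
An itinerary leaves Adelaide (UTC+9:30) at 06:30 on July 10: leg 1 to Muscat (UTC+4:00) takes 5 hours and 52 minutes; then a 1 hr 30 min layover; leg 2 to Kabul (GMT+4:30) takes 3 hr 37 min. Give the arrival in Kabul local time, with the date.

Convert departure to UTC: 06:30 − 9:30 = 21:00 UTC on Jul 9.
Add 5 hours and 52 minutes leg 1 → 02:52 UTC (Jul 10).
Add 1 hour and 30 minutes layover in Muscat → 04:22 UTC.
Add 3 hours and 37 minutes leg 2 → 07:59 UTC.
Kabul is UTC+4:30, so local arrival = 07:59 + 4:30 = 12:29 on Jul 10.

12:29 on July 10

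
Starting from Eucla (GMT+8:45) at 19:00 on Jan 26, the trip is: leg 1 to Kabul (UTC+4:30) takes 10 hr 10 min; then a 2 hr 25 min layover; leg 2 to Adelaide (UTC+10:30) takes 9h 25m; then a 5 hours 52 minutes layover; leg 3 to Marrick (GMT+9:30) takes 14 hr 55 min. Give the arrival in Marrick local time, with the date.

14:32 on Jan 28

Convert departure to UTC: 19:00 − 8:45 = 10:15 UTC on Jan 26.
Add 10 hours 10 minutes leg 1 → 20:25 UTC.
Add 2 hours and 25 minutes layover in Kabul → 22:50 UTC.
Add 9 hours and 25 minutes leg 2 → 08:15 UTC (Jan 27).
Add 5 hours and 52 minutes layover in Adelaide → 14:07 UTC.
Add 14 hours 55 minutes leg 3 → 05:02 UTC (Jan 28).
Marrick is UTC+9:30, so local arrival = 05:02 + 9:30 = 14:32 on Jan 28.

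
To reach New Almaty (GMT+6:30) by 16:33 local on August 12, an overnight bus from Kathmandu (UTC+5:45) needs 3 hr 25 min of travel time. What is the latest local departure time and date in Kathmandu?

Target arrival in UTC: 16:33 − 6:30 = 10:03 on Aug 12.
Subtract 3 hours and 25 minutes → departure 06:38 UTC on Aug 12.
Kathmandu is UTC+5:45: 06:38 + 5:45 = 12:23 on Aug 12.

12:23 on Aug 12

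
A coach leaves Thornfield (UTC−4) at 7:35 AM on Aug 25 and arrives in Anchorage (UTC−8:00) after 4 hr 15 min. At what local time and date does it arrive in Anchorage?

7:50 AM on August 25

Convert departure to UTC: 7:35 AM + 4:00 = 11:35 AM UTC on Aug 25.
Add 4 hours 15 minutes travel time → 3:50 PM UTC.
Anchorage is UTC−8:00, so local arrival = 3:50 PM − 8:00 = 7:50 AM on Aug 25.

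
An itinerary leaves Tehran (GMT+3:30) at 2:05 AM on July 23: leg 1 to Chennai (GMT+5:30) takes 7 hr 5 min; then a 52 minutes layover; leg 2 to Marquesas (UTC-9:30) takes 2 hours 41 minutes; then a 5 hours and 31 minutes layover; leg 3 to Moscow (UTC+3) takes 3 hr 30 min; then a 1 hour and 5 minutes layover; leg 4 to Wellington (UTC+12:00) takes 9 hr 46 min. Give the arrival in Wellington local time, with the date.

Convert departure to UTC: 2:05 AM − 3:30 = 10:35 PM UTC on Jul 22.
Add 7 hours 5 minutes leg 1 → 5:40 AM UTC (Jul 23).
Add 52 minutes layover in Chennai → 6:32 AM UTC.
Add 2 hours 41 minutes leg 2 → 9:13 AM UTC.
Add 5 hours 31 minutes layover in Marquesas → 2:44 PM UTC.
Add 3 hours 30 minutes leg 3 → 6:14 PM UTC.
Add 1 hour 5 minutes layover in Moscow → 7:19 PM UTC.
Add 9 hours 46 minutes leg 4 → 5:05 AM UTC (Jul 24).
Wellington is UTC+12:00, so local arrival = 5:05 AM + 12:00 = 5:05 PM on Jul 24.

5:05 PM on July 24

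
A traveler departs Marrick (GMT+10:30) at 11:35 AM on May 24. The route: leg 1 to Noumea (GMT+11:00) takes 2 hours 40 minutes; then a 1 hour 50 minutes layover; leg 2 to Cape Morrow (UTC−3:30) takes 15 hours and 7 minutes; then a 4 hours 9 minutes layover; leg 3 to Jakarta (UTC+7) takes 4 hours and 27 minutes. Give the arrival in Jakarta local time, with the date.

12:18 PM on May 25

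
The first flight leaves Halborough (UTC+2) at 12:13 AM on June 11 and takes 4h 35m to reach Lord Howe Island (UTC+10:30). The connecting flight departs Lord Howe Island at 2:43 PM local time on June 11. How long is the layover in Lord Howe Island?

1 hour 25 minutes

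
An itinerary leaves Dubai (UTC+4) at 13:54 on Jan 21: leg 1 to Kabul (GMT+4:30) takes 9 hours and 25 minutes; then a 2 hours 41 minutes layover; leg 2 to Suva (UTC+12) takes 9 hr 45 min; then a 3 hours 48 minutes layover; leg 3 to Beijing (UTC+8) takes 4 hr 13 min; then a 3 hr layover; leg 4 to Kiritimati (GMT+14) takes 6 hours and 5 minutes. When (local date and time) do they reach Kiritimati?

Convert departure to UTC: 13:54 − 4:00 = 09:54 UTC on Jan 21.
Add 9 hours and 25 minutes leg 1 → 19:19 UTC.
Add 2 hours and 41 minutes layover in Kabul → 22:00 UTC.
Add 9 hours and 45 minutes leg 2 → 07:45 UTC (Jan 22).
Add 3 hours 48 minutes layover in Suva → 11:33 UTC.
Add 4 hours 13 minutes leg 3 → 15:46 UTC.
Add 3 hours layover in Beijing → 18:46 UTC.
Add 6 hours and 5 minutes leg 4 → 00:51 UTC (Jan 23).
Kiritimati is UTC+14:00, so local arrival = 00:51 + 14:00 = 14:51 on Jan 23.

14:51 on Jan 23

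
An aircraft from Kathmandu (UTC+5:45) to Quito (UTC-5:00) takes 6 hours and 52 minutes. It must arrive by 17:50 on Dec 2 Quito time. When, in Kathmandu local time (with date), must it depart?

21:43 on December 2

Target arrival in UTC: 17:50 + 5:00 = 22:50 on Dec 2.
Subtract 6 hours 52 minutes → departure 15:58 UTC on Dec 2.
Kathmandu is UTC+5:45: 15:58 + 5:45 = 21:43 on Dec 2.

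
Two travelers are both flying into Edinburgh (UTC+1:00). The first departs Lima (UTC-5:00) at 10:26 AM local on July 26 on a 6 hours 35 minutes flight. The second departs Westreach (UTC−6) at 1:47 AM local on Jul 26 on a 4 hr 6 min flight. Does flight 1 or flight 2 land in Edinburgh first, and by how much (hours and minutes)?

Flight 1 in UTC: 10:26 AM + 5:00 = 3:26 PM on Jul 26.
+6 hours and 35 minutes → arrive 10:01 PM UTC on Jul 26.
Flight 2 in UTC: 1:47 AM + 6:00 = 7:47 AM on Jul 26.
+4 hours and 6 minutes → arrive 11:53 AM UTC on Jul 26.
Flight 2 lands earlier by 10 hours 8 minutes.

the second, by 10 hours 8 minutes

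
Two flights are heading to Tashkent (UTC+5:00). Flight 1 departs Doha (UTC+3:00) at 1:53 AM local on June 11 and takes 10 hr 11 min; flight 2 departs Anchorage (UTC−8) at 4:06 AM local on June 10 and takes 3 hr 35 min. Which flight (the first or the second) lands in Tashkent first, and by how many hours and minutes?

Flight 1 in UTC: 1:53 AM − 3:00 = 10:53 PM on Jun 10.
+10 hours 11 minutes → arrive 9:04 AM UTC on Jun 11.
Flight 2 in UTC: 4:06 AM + 8:00 = 12:06 PM on Jun 10.
+3 hours 35 minutes → arrive 3:41 PM UTC on Jun 10.
Flight 2 lands earlier by 17 hours 23 minutes.

the second, by 17 hours 23 minutes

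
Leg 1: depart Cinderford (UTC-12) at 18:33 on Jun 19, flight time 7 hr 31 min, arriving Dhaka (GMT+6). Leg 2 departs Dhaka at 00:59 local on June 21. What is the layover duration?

4 hours 55 minutes

Convert departure to UTC: 18:33 + 12:00 = 06:33 UTC on Jun 20.
Add 7 hours and 31 minutes flight time → 14:04 UTC.
Dhaka is UTC+6:00, so local arrival = 14:04 + 6:00 = 20:04 on Jun 20.
Layover = 00:59 − 20:04 (+1 day) = 4 hours 55 minutes.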